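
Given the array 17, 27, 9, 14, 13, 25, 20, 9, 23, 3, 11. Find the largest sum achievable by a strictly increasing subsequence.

Let S[i] be the best sum of a strictly increasing subsequence ending at i:
i:      1  2  3  4  5  6  7  8  9 10 11
a[i]:  17 27  9 14 13 25 20  9 23  3 11
S:     17 44  9 23 22 48 43  9 66  3 20
Maximum is 66 (e.g. 9 + 14 + 20 + 23).

66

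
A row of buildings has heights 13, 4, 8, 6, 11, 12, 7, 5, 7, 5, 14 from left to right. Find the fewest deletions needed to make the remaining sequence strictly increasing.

Fewest deletions = n − (longest strictly increasing subsequence).
Patience tails:
13 → extends → [13]
4 → replaces 13 → [4]
8 → extends → [4, 8]
6 → replaces 8 → [4, 6]
11 → extends → [4, 6, 11]
12 → extends → [4, 6, 11, 12]
7 → replaces 11 → [4, 6, 7, 12]
5 → replaces 6 → [4, 5, 7, 12]
7 → already a tail → [4, 5, 7, 12]
5 → already a tail → [4, 5, 7, 12]
14 → extends → [4, 5, 7, 12, 14]
Longest strictly increasing subsequence has length 5, so deletions = 11 − 5 = 6.

6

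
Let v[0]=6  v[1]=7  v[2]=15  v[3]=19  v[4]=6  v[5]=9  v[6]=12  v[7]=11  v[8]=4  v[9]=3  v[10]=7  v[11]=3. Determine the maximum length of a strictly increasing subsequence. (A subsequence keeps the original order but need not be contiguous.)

4

Let dp[i] be the length of the longest such subsequence ending at index i:
i:      0  1  2  3  4  5  6  7  8  9 10 11
v[i]:   6  7 15 19  6  9 12 11  4  3  7  3
dp:     1  2  3  4  1  3  4  4  1  1  2  1
Maximum dp value is 4.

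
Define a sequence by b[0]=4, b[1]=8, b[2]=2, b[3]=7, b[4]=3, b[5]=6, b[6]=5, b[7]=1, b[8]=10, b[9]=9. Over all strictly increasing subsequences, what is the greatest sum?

22

Let S[i] be the best sum of a strictly increasing subsequence ending at i:
i:      0  1  2  3  4  5  6  7  8  9
b[i]:   4  8  2  7  3  6  5  1 10  9
S:      4 12  2 11  5 11 10  1 22 21
Maximum is 22 (e.g. 4 + 8 + 10).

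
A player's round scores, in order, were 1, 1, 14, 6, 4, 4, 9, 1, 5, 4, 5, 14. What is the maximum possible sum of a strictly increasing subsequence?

30

Let S[i] be the best sum of a strictly increasing subsequence ending at i:
i:      1  2  3  4  5  6  7  8  9 10 11 12
a[i]:   1  1 14  6  4  4  9  1  5  4  5 14
S:      1  1 15  7  5  5 16  1 10  5 10 30
Maximum is 30 (e.g. 1 + 6 + 9 + 14).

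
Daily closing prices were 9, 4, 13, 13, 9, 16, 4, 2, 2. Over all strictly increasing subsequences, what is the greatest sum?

38

Let S[i] be the best sum of a strictly increasing subsequence ending at i:
i:      1  2  3  4  5  6  7  8  9
a[i]:   9  4 13 13  9 16  4  2  2
S:      9  4 22 22 13 38  4  2  2
Maximum is 38 (e.g. 9 + 13 + 16).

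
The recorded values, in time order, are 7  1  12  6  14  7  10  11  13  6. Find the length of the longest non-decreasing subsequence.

6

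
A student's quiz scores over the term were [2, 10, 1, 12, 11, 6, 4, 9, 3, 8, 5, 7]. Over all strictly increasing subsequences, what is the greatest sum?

24

Let S[i] be the best sum of a strictly increasing subsequence ending at i:
i:      1  2  3  4  5  6  7  8  9 10 11 12
a[i]:   2 10  1 12 11  6  4  9  3  8  5  7
S:      2 12  1 24 23  8  6 17  5 16 11 18
Maximum is 24 (e.g. 2 + 10 + 12).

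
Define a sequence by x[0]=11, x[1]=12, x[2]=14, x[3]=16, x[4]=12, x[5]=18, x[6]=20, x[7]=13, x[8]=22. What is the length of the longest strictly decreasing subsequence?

2

Negate each value so 'decreasing' becomes 'increasing', then run patience tails on the negated sequence:
-11 → extends → [-11]
-12 → replaces -11 → [-12]
-14 → replaces -12 → [-14]
-16 → replaces -14 → [-16]
-12 → extends → [-16, -12]
-18 → replaces -16 → [-18, -12]
-20 → replaces -18 → [-20, -12]
-13 → replaces -12 → [-20, -13]
-22 → replaces -20 → [-22, -13]
Two tails, so the longest strictly decreasing subsequence of the original has length 2.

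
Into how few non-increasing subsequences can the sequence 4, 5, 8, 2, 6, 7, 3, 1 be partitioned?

4

Place each on the leftmost legal pile:
4 → new pile 1 (tops now [4])
5 → new pile 2 (tops now [4, 5])
8 → new pile 3 (tops now [4, 5, 8])
2 → pile 1 (tops now [2, 5, 8])
6 → pile 3 (tops now [2, 5, 6])
7 → new pile 4 (tops now [2, 5, 6, 7])
3 → pile 2 (tops now [2, 3, 6, 7])
1 → pile 1 (tops now [1, 3, 6, 7])
Four piles.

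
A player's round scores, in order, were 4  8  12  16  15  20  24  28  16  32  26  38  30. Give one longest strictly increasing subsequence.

4, 8, 12, 16, 20, 24, 28, 32, 38

Patience tails give the LIS length; then backtrack through the dp parents:
4 → extends → [4]
8 → extends → [4, 8]
12 → extends → [4, 8, 12]
16 → extends → [4, 8, 12, 16]
15 → replaces 16 → [4, 8, 12, 15]
20 → extends → [4, 8, 12, 15, 20]
24 → extends → [4, 8, 12, 15, 20, 24]
28 → extends → [4, 8, 12, 15, 20, 24, 28]
16 → replaces 20 → [4, 8, 12, 15, 16, 24, 28]
32 → extends → [4, 8, 12, 15, 16, 24, 28, 32]
26 → replaces 28 → [4, 8, 12, 15, 16, 24, 26, 32]
38 → extends → [4, 8, 12, 15, 16, 24, 26, 32, 38]
30 → replaces 32 → [4, 8, 12, 15, 16, 24, 26, 30, 38]
Length 9; one witness is 4, 8, 12, 16, 20, 24, 28, 32, 38.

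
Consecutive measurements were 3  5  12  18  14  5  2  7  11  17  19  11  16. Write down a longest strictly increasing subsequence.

3, 5, 12, 14, 17, 19

Patience tails give the LIS length; then backtrack through the dp parents:
3 → extends → [3]
5 → extends → [3, 5]
12 → extends → [3, 5, 12]
18 → extends → [3, 5, 12, 18]
14 → replaces 18 → [3, 5, 12, 14]
5 → already a tail → [3, 5, 12, 14]
2 → replaces 3 → [2, 5, 12, 14]
7 → replaces 12 → [2, 5, 7, 14]
11 → replaces 14 → [2, 5, 7, 11]
17 → extends → [2, 5, 7, 11, 17]
19 → extends → [2, 5, 7, 11, 17, 19]
11 → already a tail → [2, 5, 7, 11, 17, 19]
16 → replaces 17 → [2, 5, 7, 11, 16, 19]
Length 6; one witness is 3, 5, 12, 14, 17, 19.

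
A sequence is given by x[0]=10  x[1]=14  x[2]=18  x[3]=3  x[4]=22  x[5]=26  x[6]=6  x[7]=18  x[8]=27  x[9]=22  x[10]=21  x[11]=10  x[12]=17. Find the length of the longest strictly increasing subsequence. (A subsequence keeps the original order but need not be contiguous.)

Track the smallest tail for each achievable length (strict):
10 → extends → [10]
14 → extends → [10, 14]
18 → extends → [10, 14, 18]
3 → replaces 10 → [3, 14, 18]
22 → extends → [3, 14, 18, 22]
26 → extends → [3, 14, 18, 22, 26]
6 → replaces 14 → [3, 6, 18, 22, 26]
18 → already a tail → [3, 6, 18, 22, 26]
27 → extends → [3, 6, 18, 22, 26, 27]
22 → already a tail → [3, 6, 18, 22, 26, 27]
21 → replaces 22 → [3, 6, 18, 21, 26, 27]
10 → replaces 18 → [3, 6, 10, 21, 26, 27]
17 → replaces 21 → [3, 6, 10, 17, 26, 27]
Six tails, so the longest strictly increasing subsequence has length 6 (e.g. 10, 14, 18, 22, 26, 27).

6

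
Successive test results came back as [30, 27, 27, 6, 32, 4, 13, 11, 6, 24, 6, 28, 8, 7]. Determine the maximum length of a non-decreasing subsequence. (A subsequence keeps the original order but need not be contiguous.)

4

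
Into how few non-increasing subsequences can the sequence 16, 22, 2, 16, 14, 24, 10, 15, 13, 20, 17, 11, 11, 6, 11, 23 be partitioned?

Place each on the leftmost legal pile:
16 → new pile 1 (tops now [16])
22 → new pile 2 (tops now [16, 22])
2 → pile 1 (tops now [2, 22])
16 → pile 2 (tops now [2, 16])
14 → pile 2 (tops now [2, 14])
24 → new pile 3 (tops now [2, 14, 24])
10 → pile 2 (tops now [2, 10, 24])
15 → pile 3 (tops now [2, 10, 15])
13 → pile 3 (tops now [2, 10, 13])
20 → new pile 4 (tops now [2, 10, 13, 20])
17 → pile 4 (tops now [2, 10, 13, 17])
11 → pile 3 (tops now [2, 10, 11, 17])
11 → pile 3 (tops now [2, 10, 11, 17])
6 → pile 2 (tops now [2, 6, 11, 17])
11 → pile 3 (tops now [2, 6, 11, 17])
23 → new pile 5 (tops now [2, 6, 11, 17, 23])
Five piles.

5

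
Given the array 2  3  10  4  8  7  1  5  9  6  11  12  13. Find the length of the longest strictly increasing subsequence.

Track the smallest tail for each achievable length (strict):
2 → extends → [2]
3 → extends → [2, 3]
10 → extends → [2, 3, 10]
4 → replaces 10 → [2, 3, 4]
8 → extends → [2, 3, 4, 8]
7 → replaces 8 → [2, 3, 4, 7]
1 → replaces 2 → [1, 3, 4, 7]
5 → replaces 7 → [1, 3, 4, 5]
9 → extends → [1, 3, 4, 5, 9]
6 → replaces 9 → [1, 3, 4, 5, 6]
11 → extends → [1, 3, 4, 5, 6, 11]
12 → extends → [1, 3, 4, 5, 6, 11, 12]
13 → extends → [1, 3, 4, 5, 6, 11, 12, 13]
Eight tails, so the longest strictly increasing subsequence has length 8 (e.g. 2, 3, 4, 8, 9, 11, 12, 13).

8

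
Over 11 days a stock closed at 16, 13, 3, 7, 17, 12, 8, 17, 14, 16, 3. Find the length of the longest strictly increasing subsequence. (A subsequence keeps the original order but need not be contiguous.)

Let dp[i] be the length of the longest such subsequence ending at index i:
i:      1  2  3  4  5  6  7  8  9 10 11
a[i]:  16 13  3  7 17 12  8 17 14 16  3
dp:     1  1  1  2  3  3  3  4  4  5  1
Maximum dp value is 5.

5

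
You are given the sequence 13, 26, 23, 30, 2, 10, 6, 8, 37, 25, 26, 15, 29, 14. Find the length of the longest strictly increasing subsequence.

6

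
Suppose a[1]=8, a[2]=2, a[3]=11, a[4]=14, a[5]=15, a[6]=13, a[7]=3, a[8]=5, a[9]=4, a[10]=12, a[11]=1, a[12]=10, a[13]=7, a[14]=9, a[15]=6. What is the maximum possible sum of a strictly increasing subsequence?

Let S[i] be the best sum of a strictly increasing subsequence ending at i:
i:      1  2  3  4  5  6  7  8  9 10 11 12 13 14 15
a[i]:   8  2 11 14 15 13  3  5  4 12  1 10  7  9  6
S:      8  2 19 33 48 32  5 10  9 31  1 20 17 26 16
Maximum is 48 (e.g. 8 + 11 + 14 + 15).

48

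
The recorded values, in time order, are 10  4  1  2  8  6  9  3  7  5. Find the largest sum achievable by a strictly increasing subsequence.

21

Let S[i] be the best sum of a strictly increasing subsequence ending at i:
i:      1  2  3  4  5  6  7  8  9 10
a[i]:  10  4  1  2  8  6  9  3  7  5
S:     10  4  1  3 12 10 21  6 17 11
Maximum is 21 (e.g. 4 + 8 + 9).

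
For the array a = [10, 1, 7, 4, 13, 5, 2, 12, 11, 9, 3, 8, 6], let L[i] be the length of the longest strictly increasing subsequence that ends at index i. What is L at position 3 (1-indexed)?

dp[i] = 1 + max{dp[j] : j<i, a[j]<a[i]} (or 1 if no such j):
i:      1  2  3  4  5  6  7  8  9 10 11 12 13
a[i]:  10  1  7  4 13  5  2 12 11  9  3  8  6
dp:     1  1  2  2  3  3  2  4  4  4  3  4  4
At index 3 the value is 2.

2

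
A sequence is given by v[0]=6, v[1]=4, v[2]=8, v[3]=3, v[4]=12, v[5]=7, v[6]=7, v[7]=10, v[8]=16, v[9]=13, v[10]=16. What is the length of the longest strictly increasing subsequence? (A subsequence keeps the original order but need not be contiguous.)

Track the smallest tail for each achievable length (strict):
6 → extends → [6]
4 → replaces 6 → [4]
8 → extends → [4, 8]
3 → replaces 4 → [3, 8]
12 → extends → [3, 8, 12]
7 → replaces 8 → [3, 7, 12]
7 → already a tail → [3, 7, 12]
10 → replaces 12 → [3, 7, 10]
16 → extends → [3, 7, 10, 16]
13 → replaces 16 → [3, 7, 10, 13]
16 → extends → [3, 7, 10, 13, 16]
Five tails, so the longest strictly increasing subsequence has length 5 (e.g. 6, 8, 12, 13, 16).

5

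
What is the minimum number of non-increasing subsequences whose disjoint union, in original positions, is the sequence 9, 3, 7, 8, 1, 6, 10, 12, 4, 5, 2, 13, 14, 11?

The minimum number of non-increasing subsequences covering a sequence equals the length of its longest strictly increasing subsequence.
LIS length is 7 (e.g. 3, 7, 8, 10, 12, 13, 14), so 7 piles are needed.

7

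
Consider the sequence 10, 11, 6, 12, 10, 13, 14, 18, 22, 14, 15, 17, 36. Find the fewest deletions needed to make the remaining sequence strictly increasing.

Fewest deletions = n − (longest strictly increasing subsequence).
i:      1  2  3  4  5  6  7  8  9 10 11 12 13
a[i]:  10 11  6 12 10 13 14 18 22 14 15 17 36
dp:     1  2  1  3  2  4  5  6  7  5  6  7  8
max dp = 8, so deletions = 13 − 8 = 5.

5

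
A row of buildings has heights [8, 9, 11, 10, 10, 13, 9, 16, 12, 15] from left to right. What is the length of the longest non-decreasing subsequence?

6

Track the smallest tail for each achievable length (allowing ties):
8 → extends → [8]
9 → extends → [8, 9]
11 → extends → [8, 9, 11]
10 → replaces 11 → [8, 9, 10]
10 → extends → [8, 9, 10, 10]
13 → extends → [8, 9, 10, 10, 13]
9 → replaces 10 → [8, 9, 9, 10, 13]
16 → extends → [8, 9, 9, 10, 13, 16]
12 → replaces 13 → [8, 9, 9, 10, 12, 16]
15 → replaces 16 → [8, 9, 9, 10, 12, 15]
Six tails, so the longest non-decreasing subsequence has length 6 (e.g. 8, 9, 10, 10, 13, 16).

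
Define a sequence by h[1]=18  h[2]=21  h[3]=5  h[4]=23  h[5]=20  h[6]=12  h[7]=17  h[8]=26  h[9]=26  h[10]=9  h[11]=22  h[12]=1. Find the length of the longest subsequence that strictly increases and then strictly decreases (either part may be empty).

inc[i] = longest strictly increasing subsequence ending at i; dec[i] = longest strictly decreasing subsequence starting at i:
i:      1  2  3  4  5  6  7  8  9 10 11 12
h[i]:  18 21  5 23 20 12 17 26 26  9 22  1
inc:    1  2  1  3  2  2  3  4  4  2  4  1
dec:    4  5  2  5  4  3  3  3  3  2  2  1
Best peak at i=4 (value 23): inc=3, dec=5, length 3+5−1 = 7.

7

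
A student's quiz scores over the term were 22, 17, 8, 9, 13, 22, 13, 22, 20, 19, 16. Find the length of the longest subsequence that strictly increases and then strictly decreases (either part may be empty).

inc[i] = longest strictly increasing subsequence ending at i; dec[i] = longest strictly decreasing subsequence starting at i:
i:      1  2  3  4  5  6  7  8  9 10 11
a[i]:  22 17  8  9 13 22 13 22 20 19 16
inc:    1  1  1  2  3  4  3  4  4  4  4
dec:    4  2  1  1  1  4  1  4  3  2  1
Best peak at i=6 (value 22): inc=4, dec=4, length 4+4−1 = 7.

7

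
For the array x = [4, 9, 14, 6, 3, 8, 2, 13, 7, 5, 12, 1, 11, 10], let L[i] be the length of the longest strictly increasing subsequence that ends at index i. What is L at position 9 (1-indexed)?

3

dp[i] = 1 + max{dp[j] : j<i, x[j]<x[i]} (or 1 if no such j):
i:      1  2  3  4  5  6  7  8  9 10 11 12 13 14
x[i]:   4  9 14  6  3  8  2 13  7  5 12  1 11 10
dp:     1  2  3  2  1  3  1  4  3  2  4  1  4  4
At index 9 the value is 3.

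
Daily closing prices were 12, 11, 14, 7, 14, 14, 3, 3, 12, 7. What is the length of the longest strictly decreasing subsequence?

Negate each value so 'decreasing' becomes 'increasing', then run patience tails on the negated sequence:
-12 → extends → [-12]
-11 → extends → [-12, -11]
-14 → replaces -12 → [-14, -11]
-7 → extends → [-14, -11, -7]
-14 → already a tail → [-14, -11, -7]
-14 → already a tail → [-14, -11, -7]
-3 → extends → [-14, -11, -7, -3]
-3 → already a tail → [-14, -11, -7, -3]
-12 → replaces -11 → [-14, -12, -7, -3]
-7 → already a tail → [-14, -12, -7, -3]
Four tails, so the longest strictly decreasing subsequence of the original has length 4.

4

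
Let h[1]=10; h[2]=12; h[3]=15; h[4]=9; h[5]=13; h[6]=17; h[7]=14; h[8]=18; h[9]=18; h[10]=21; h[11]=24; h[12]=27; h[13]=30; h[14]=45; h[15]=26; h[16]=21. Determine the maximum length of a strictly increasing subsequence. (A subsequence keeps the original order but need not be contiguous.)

Let dp[i] be the length of the longest such subsequence ending at index i:
i:      1  2  3  4  5  6  7  8  9 10 11 12 13 14 15 16
h[i]:  10 12 15  9 13 17 14 18 18 21 24 27 30 45 26 21
dp:     1  2  3  1  3  4  4  5  5  6  7  8  9 10  8  6
Maximum dp value is 10.

10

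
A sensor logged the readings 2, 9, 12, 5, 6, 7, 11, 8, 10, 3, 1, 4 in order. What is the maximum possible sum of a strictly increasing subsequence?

38

Let S[i] be the best sum of a strictly increasing subsequence ending at i:
i:      1  2  3  4  5  6  7  8  9 10 11 12
a[i]:   2  9 12  5  6  7 11  8 10  3  1  4
S:      2 11 23  7 13 20 31 28 38  5  1  9
Maximum is 38 (e.g. 2 + 5 + 6 + 7 + 8 + 10).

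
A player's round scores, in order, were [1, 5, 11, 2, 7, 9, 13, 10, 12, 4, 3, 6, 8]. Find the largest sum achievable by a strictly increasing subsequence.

44

Let S[i] be the best sum of a strictly increasing subsequence ending at i:
i:      1  2  3  4  5  6  7  8  9 10 11 12 13
a[i]:   1  5 11  2  7  9 13 10 12  4  3  6  8
S:      1  6 17  3 13 22 35 32 44  7  6 13 21
Maximum is 44 (e.g. 1 + 5 + 7 + 9 + 10 + 12).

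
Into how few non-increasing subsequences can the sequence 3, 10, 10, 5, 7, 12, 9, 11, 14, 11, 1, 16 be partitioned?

7

Place each on the leftmost legal pile:
3 → new pile 1 (tops now [3])
10 → new pile 2 (tops now [3, 10])
10 → pile 2 (tops now [3, 10])
5 → pile 2 (tops now [3, 5])
7 → new pile 3 (tops now [3, 5, 7])
12 → new pile 4 (tops now [3, 5, 7, 12])
9 → pile 4 (tops now [3, 5, 7, 9])
11 → new pile 5 (tops now [3, 5, 7, 9, 11])
14 → new pile 6 (tops now [3, 5, 7, 9, 11, 14])
11 → pile 5 (tops now [3, 5, 7, 9, 11, 14])
1 → pile 1 (tops now [1, 5, 7, 9, 11, 14])
16 → new pile 7 (tops now [1, 5, 7, 9, 11, 14, 16])
Seven piles.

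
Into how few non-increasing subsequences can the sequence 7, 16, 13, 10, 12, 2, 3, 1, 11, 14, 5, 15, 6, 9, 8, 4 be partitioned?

5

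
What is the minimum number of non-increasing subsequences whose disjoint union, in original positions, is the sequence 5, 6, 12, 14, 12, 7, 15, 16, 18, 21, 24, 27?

10

Place each on the leftmost legal pile:
5 → new pile 1 (tops now [5])
6 → new pile 2 (tops now [5, 6])
12 → new pile 3 (tops now [5, 6, 12])
14 → new pile 4 (tops now [5, 6, 12, 14])
12 → pile 3 (tops now [5, 6, 12, 14])
7 → pile 3 (tops now [5, 6, 7, 14])
15 → new pile 5 (tops now [5, 6, 7, 14, 15])
16 → new pile 6 (tops now [5, 6, 7, 14, 15, 16])
18 → new pile 7 (tops now [5, 6, 7, 14, 15, 16, 18])
21 → new pile 8 (tops now [5, 6, 7, 14, 15, 16, 18, 21])
24 → new pile 9 (tops now [5, 6, 7, 14, 15, 16, 18, 21, 24])
27 → new pile 10 (tops now [5, 6, 7, 14, 15, 16, 18, 21, 24, 27])
Ten piles.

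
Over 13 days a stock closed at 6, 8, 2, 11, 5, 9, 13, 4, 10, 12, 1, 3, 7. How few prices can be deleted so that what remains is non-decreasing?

8

Fewest deletions = n − (longest non-decreasing subsequence).
Patience tails:
6 → extends → [6]
8 → extends → [6, 8]
2 → replaces 6 → [2, 8]
11 → extends → [2, 8, 11]
5 → replaces 8 → [2, 5, 11]
9 → replaces 11 → [2, 5, 9]
13 → extends → [2, 5, 9, 13]
4 → replaces 5 → [2, 4, 9, 13]
10 → replaces 13 → [2, 4, 9, 10]
12 → extends → [2, 4, 9, 10, 12]
1 → replaces 2 → [1, 4, 9, 10, 12]
3 → replaces 4 → [1, 3, 9, 10, 12]
7 → replaces 9 → [1, 3, 7, 10, 12]
Longest non-decreasing subsequence has length 5, so deletions = 13 − 5 = 8.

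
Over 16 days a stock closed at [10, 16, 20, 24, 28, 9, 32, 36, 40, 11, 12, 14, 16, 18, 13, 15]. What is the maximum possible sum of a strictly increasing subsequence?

Let S[i] be the best sum of a strictly increasing subsequence ending at i:
i:       1   2   3   4   5   6   7   8   9  10  11  12  13  14  15  16
a[i]:   10  16  20  24  28   9  32  36  40  11  12  14  16  18  13  15
S:      10  26  46  70  98   9 130 166 206  21  33  47  63  81  46  62
Maximum is 206 (e.g. 10 + 16 + 20 + 24 + 28 + 32 + 36 + 40).

206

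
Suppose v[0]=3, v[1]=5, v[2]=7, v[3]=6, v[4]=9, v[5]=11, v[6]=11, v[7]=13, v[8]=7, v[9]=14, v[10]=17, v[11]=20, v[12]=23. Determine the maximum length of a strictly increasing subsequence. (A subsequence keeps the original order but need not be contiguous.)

Track the smallest tail for each achievable length (strict):
3 → extends → [3]
5 → extends → [3, 5]
7 → extends → [3, 5, 7]
6 → replaces 7 → [3, 5, 6]
9 → extends → [3, 5, 6, 9]
11 → extends → [3, 5, 6, 9, 11]
11 → already a tail → [3, 5, 6, 9, 11]
13 → extends → [3, 5, 6, 9, 11, 13]
7 → replaces 9 → [3, 5, 6, 7, 11, 13]
14 → extends → [3, 5, 6, 7, 11, 13, 14]
17 → extends → [3, 5, 6, 7, 11, 13, 14, 17]
20 → extends → [3, 5, 6, 7, 11, 13, 14, 17, 20]
23 → extends → [3, 5, 6, 7, 11, 13, 14, 17, 20, 23]
Ten tails, so the longest strictly increasing subsequence has length 10 (e.g. 3, 5, 7, 9, 11, 13, 14, 17, 20, 23).

10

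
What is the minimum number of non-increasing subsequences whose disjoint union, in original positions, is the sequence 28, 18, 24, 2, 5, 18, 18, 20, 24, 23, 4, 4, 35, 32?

Place each on the leftmost legal pile:
28 → new pile 1 (tops now [28])
18 → pile 1 (tops now [18])
24 → new pile 2 (tops now [18, 24])
2 → pile 1 (tops now [2, 24])
5 → pile 2 (tops now [2, 5])
18 → new pile 3 (tops now [2, 5, 18])
18 → pile 3 (tops now [2, 5, 18])
20 → new pile 4 (tops now [2, 5, 18, 20])
24 → new pile 5 (tops now [2, 5, 18, 20, 24])
23 → pile 5 (tops now [2, 5, 18, 20, 23])
4 → pile 2 (tops now [2, 4, 18, 20, 23])
4 → pile 2 (tops now [2, 4, 18, 20, 23])
35 → new pile 6 (tops now [2, 4, 18, 20, 23, 35])
32 → pile 6 (tops now [2, 4, 18, 20, 23, 32])
Six piles.

6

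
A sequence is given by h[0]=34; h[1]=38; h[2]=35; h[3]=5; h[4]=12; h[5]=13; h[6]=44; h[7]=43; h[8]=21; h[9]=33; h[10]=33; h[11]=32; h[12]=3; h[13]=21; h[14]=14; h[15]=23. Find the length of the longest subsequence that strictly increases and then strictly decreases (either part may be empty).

inc[i] = longest strictly increasing subsequence ending at i; dec[i] = longest strictly decreasing subsequence starting at i:
i:      0  1  2  3  4  5  6  7  8  9 10 11 12 13 14 15
h[i]:  34 38 35  5 12 13 44 43 21 33 33 32  3 21 14 23
inc:    1  2  2  1  2  3  4  4  4  5  5  5  1  4  4  5
dec:    5  6  5  2  2  2  6  5  2  4  4  3  1  2  1  1
Best peak at i=6 (value 44): inc=4, dec=6, length 4+6−1 = 9.

9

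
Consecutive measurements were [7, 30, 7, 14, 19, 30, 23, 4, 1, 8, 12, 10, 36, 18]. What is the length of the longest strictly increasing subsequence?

Let dp[i] be the length of the longest such subsequence ending at index i:
i:      1  2  3  4  5  6  7  8  9 10 11 12 13 14
a[i]:   7 30  7 14 19 30 23  4  1  8 12 10 36 18
dp:     1  2  1  2  3  4  4  1  1  2  3  3  5  4
Maximum dp value is 5.

5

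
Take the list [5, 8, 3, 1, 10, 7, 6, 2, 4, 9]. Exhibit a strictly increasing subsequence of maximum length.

Patience tails give the LIS length; then backtrack through the dp parents:
5 → extends → [5]
8 → extends → [5, 8]
3 → replaces 5 → [3, 8]
1 → replaces 3 → [1, 8]
10 → extends → [1, 8, 10]
7 → replaces 8 → [1, 7, 10]
6 → replaces 7 → [1, 6, 10]
2 → replaces 6 → [1, 2, 10]
4 → replaces 10 → [1, 2, 4]
9 → extends → [1, 2, 4, 9]
Length 4; one witness is 1, 2, 4, 9.

1, 2, 4, 9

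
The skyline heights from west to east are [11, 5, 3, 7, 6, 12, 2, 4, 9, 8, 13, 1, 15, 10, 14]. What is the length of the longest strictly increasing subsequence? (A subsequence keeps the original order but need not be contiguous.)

Let dp[i] be the length of the longest such subsequence ending at index i:
i:      1  2  3  4  5  6  7  8  9 10 11 12 13 14 15
a[i]:  11  5  3  7  6 12  2  4  9  8 13  1 15 10 14
dp:     1  1  1  2  2  3  1  2  3  3  4  1  5  4  5
Maximum dp value is 5.

5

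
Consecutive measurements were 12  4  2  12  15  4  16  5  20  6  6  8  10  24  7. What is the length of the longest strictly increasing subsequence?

Let dp[i] be the length of the longest such subsequence ending at index i:
i:      1  2  3  4  5  6  7  8  9 10 11 12 13 14 15
a[i]:  12  4  2 12 15  4 16  5 20  6  6  8 10 24  7
dp:     1  1  1  2  3  2  4  3  5  4  4  5  6  7  5
Maximum dp value is 7.

7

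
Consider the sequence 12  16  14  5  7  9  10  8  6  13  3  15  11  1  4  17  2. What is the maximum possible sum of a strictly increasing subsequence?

Let S[i] be the best sum of a strictly increasing subsequence ending at i:
i:      1  2  3  4  5  6  7  8  9 10 11 12 13 14 15 16 17
a[i]:  12 16 14  5  7  9 10  8  6 13  3 15 11  1  4 17  2
S:     12 28 26  5 12 21 31 20 11 44  3 59 42  1  7 76  3
Maximum is 76 (e.g. 5 + 7 + 9 + 10 + 13 + 15 + 17).

76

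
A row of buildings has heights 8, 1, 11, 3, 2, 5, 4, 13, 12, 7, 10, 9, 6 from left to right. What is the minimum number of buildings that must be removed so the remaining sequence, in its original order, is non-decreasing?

Fewest deletions = n − (longest non-decreasing subsequence).
Patience tails:
8 → extends → [8]
1 → replaces 8 → [1]
11 → extends → [1, 11]
3 → replaces 11 → [1, 3]
2 → replaces 3 → [1, 2]
5 → extends → [1, 2, 5]
4 → replaces 5 → [1, 2, 4]
13 → extends → [1, 2, 4, 13]
12 → replaces 13 → [1, 2, 4, 12]
7 → replaces 12 → [1, 2, 4, 7]
10 → extends → [1, 2, 4, 7, 10]
9 → replaces 10 → [1, 2, 4, 7, 9]
6 → replaces 7 → [1, 2, 4, 6, 9]
Longest non-decreasing subsequence has length 5, so deletions = 13 − 5 = 8.

8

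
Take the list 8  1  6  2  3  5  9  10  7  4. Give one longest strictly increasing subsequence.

1, 2, 3, 5, 9, 10

Patience tails give the LIS length; then backtrack through the dp parents:
8 → extends → [8]
1 → replaces 8 → [1]
6 → extends → [1, 6]
2 → replaces 6 → [1, 2]
3 → extends → [1, 2, 3]
5 → extends → [1, 2, 3, 5]
9 → extends → [1, 2, 3, 5, 9]
10 → extends → [1, 2, 3, 5, 9, 10]
7 → replaces 9 → [1, 2, 3, 5, 7, 10]
4 → replaces 5 → [1, 2, 3, 4, 7, 10]
Length 6; one witness is 1, 2, 3, 5, 9, 10.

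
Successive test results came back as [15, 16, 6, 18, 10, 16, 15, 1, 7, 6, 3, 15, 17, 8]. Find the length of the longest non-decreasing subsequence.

5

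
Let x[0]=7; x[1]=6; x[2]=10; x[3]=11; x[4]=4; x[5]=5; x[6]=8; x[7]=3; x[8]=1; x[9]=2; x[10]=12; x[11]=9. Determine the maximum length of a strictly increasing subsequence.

Track the smallest tail for each achievable length (strict):
7 → extends → [7]
6 → replaces 7 → [6]
10 → extends → [6, 10]
11 → extends → [6, 10, 11]
4 → replaces 6 → [4, 10, 11]
5 → replaces 10 → [4, 5, 11]
8 → replaces 11 → [4, 5, 8]
3 → replaces 4 → [3, 5, 8]
1 → replaces 3 → [1, 5, 8]
2 → replaces 5 → [1, 2, 8]
12 → extends → [1, 2, 8, 12]
9 → replaces 12 → [1, 2, 8, 9]
Four tails, so the longest strictly increasing subsequence has length 4 (e.g. 7, 10, 11, 12).

4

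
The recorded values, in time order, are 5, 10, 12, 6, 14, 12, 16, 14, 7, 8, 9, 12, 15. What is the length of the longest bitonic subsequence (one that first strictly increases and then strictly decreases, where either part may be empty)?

inc[i] = longest strictly increasing subsequence ending at i; dec[i] = longest strictly decreasing subsequence starting at i:
i:      1  2  3  4  5  6  7  8  9 10 11 12 13
a[i]:   5 10 12  6 14 12 16 14  7  8  9 12 15
inc:    1  2  3  2  4  3  5  4  3  4  5  6  7
dec:    1  2  2  1  3  2  3  2  1  1  1  1  1
Best peak at i=7 (value 16): inc=5, dec=3, length 5+3−1 = 7.

7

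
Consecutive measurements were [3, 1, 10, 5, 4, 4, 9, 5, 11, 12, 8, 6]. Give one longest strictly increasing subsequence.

Patience tails give the LIS length; then backtrack through the dp parents:
3 → extends → [3]
1 → replaces 3 → [1]
10 → extends → [1, 10]
5 → replaces 10 → [1, 5]
4 → replaces 5 → [1, 4]
4 → already a tail → [1, 4]
9 → extends → [1, 4, 9]
5 → replaces 9 → [1, 4, 5]
11 → extends → [1, 4, 5, 11]
12 → extends → [1, 4, 5, 11, 12]
8 → replaces 11 → [1, 4, 5, 8, 12]
6 → replaces 8 → [1, 4, 5, 6, 12]
Length 5; one witness is 3, 5, 9, 11, 12.

3, 5, 9, 11, 12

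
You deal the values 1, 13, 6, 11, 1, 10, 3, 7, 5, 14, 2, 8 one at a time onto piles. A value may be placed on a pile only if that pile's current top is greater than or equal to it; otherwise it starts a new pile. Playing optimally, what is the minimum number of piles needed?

4

Place each on the leftmost legal pile:
1 → new pile 1 (tops now [1])
13 → new pile 2 (tops now [1, 13])
6 → pile 2 (tops now [1, 6])
11 → new pile 3 (tops now [1, 6, 11])
1 → pile 1 (tops now [1, 6, 11])
10 → pile 3 (tops now [1, 6, 10])
3 → pile 2 (tops now [1, 3, 10])
7 → pile 3 (tops now [1, 3, 7])
5 → pile 3 (tops now [1, 3, 5])
14 → new pile 4 (tops now [1, 3, 5, 14])
2 → pile 2 (tops now [1, 2, 5, 14])
8 → pile 4 (tops now [1, 2, 5, 8])
Four piles.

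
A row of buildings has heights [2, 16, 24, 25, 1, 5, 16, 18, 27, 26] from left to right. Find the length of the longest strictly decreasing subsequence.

2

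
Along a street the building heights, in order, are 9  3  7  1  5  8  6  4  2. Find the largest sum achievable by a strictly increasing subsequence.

Let S[i] be the best sum of a strictly increasing subsequence ending at i:
i:      1  2  3  4  5  6  7  8  9
a[i]:   9  3  7  1  5  8  6  4  2
S:      9  3 10  1  8 18 14  7  3
Maximum is 18 (e.g. 3 + 7 + 8).

18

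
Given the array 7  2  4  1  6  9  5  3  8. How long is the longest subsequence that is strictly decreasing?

Let dp[i] be the longest strictly decreasing subsequence ending at i:
i:     1 2 3 4 5 6 7 8 9
a[i]:  7 2 4 1 6 9 5 3 8
dp:    1 2 2 3 2 1 3 4 2
Maximum is 4.

4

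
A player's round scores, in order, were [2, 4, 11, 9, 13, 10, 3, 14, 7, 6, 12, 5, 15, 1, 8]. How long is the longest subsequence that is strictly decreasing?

6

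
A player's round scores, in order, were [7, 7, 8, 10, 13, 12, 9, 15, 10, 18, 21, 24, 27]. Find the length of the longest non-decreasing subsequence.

Track the smallest tail for each achievable length (allowing ties):
7 → extends → [7]
7 → extends → [7, 7]
8 → extends → [7, 7, 8]
10 → extends → [7, 7, 8, 10]
13 → extends → [7, 7, 8, 10, 13]
12 → replaces 13 → [7, 7, 8, 10, 12]
9 → replaces 10 → [7, 7, 8, 9, 12]
15 → extends → [7, 7, 8, 9, 12, 15]
10 → replaces 12 → [7, 7, 8, 9, 10, 15]
18 → extends → [7, 7, 8, 9, 10, 15, 18]
21 → extends → [7, 7, 8, 9, 10, 15, 18, 21]
24 → extends → [7, 7, 8, 9, 10, 15, 18, 21, 24]
27 → extends → [7, 7, 8, 9, 10, 15, 18, 21, 24, 27]
Ten tails, so the longest non-decreasing subsequence has length 10 (e.g. 7, 7, 8, 10, 13, 15, 18, 21, 24, 27).

10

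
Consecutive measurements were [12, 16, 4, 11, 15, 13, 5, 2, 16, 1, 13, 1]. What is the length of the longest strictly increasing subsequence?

4

Track the smallest tail for each achievable length (strict):
12 → extends → [12]
16 → extends → [12, 16]
4 → replaces 12 → [4, 16]
11 → replaces 16 → [4, 11]
15 → extends → [4, 11, 15]
13 → replaces 15 → [4, 11, 13]
5 → replaces 11 → [4, 5, 13]
2 → replaces 4 → [2, 5, 13]
16 → extends → [2, 5, 13, 16]
1 → replaces 2 → [1, 5, 13, 16]
13 → already a tail → [1, 5, 13, 16]
1 → already a tail → [1, 5, 13, 16]
Four tails, so the longest strictly increasing subsequence has length 4 (e.g. 4, 11, 15, 16).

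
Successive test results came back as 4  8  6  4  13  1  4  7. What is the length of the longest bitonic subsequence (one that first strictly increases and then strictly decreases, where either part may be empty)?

5

inc[i] = longest strictly increasing subsequence ending at i; dec[i] = longest strictly decreasing subsequence starting at i:
i:      1  2  3  4  5  6  7  8
a[i]:   4  8  6  4 13  1  4  7
inc:    1  2  2  1  3  1  2  3
dec:    2  4  3  2  2  1  1  1
Best peak at i=2 (value 8): inc=2, dec=4, length 2+4−1 = 5.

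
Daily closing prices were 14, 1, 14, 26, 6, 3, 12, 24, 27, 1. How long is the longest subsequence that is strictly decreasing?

4

Let dp[i] be the longest strictly decreasing subsequence ending at i:
i:      1  2  3  4  5  6  7  8  9 10
a[i]:  14  1 14 26  6  3 12 24 27  1
dp:     1  2  1  1  2  3  2  2  1  4
Maximum is 4.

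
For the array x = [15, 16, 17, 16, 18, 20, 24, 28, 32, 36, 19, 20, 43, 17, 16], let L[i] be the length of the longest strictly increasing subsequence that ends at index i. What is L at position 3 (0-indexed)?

dp[i] = 1 + max{dp[j] : j<i, x[j]<x[i]} (or 1 if no such j):
i:      0  1  2  3  4  5  6  7  8  9 10 11 12 13 14
x[i]:  15 16 17 16 18 20 24 28 32 36 19 20 43 17 16
dp:     1  2  3  2  4  5  6  7  8  9  5  6 10  3  2
At index 3 the value is 2.

2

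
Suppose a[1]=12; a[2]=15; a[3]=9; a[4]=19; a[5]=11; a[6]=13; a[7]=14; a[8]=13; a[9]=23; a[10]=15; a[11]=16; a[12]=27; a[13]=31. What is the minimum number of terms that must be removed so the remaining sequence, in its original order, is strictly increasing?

5

Fewest deletions = n − (longest strictly increasing subsequence).
Patience tails:
12 → extends → [12]
15 → extends → [12, 15]
9 → replaces 12 → [9, 15]
19 → extends → [9, 15, 19]
11 → replaces 15 → [9, 11, 19]
13 → replaces 19 → [9, 11, 13]
14 → extends → [9, 11, 13, 14]
13 → already a tail → [9, 11, 13, 14]
23 → extends → [9, 11, 13, 14, 23]
15 → replaces 23 → [9, 11, 13, 14, 15]
16 → extends → [9, 11, 13, 14, 15, 16]
27 → extends → [9, 11, 13, 14, 15, 16, 27]
31 → extends → [9, 11, 13, 14, 15, 16, 27, 31]
Longest strictly increasing subsequence has length 8, so deletions = 13 − 8 = 5.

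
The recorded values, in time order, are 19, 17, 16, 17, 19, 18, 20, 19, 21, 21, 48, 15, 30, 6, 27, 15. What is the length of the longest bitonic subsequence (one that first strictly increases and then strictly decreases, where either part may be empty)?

9

inc[i] = longest strictly increasing subsequence ending at i; dec[i] = longest strictly decreasing subsequence starting at i:
i:      1  2  3  4  5  6  7  8  9 10 11 12 13 14 15 16
a[i]:  19 17 16 17 19 18 20 19 21 21 48 15 30  6 27 15
inc:    1  1  1  2  3  3  4  4  5  5  6  1  6  1  6  2
dec:    5  4  3  3  4  3  4  3  3  3  4  2  3  1  2  1
Best peak at i=11 (value 48): inc=6, dec=4, length 6+4−1 = 9.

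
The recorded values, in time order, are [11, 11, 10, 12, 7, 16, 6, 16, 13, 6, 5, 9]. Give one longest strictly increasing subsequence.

11, 12, 16

Patience tails give the LIS length; then backtrack through the dp parents:
11 → extends → [11]
11 → already a tail → [11]
10 → replaces 11 → [10]
12 → extends → [10, 12]
7 → replaces 10 → [7, 12]
16 → extends → [7, 12, 16]
6 → replaces 7 → [6, 12, 16]
16 → already a tail → [6, 12, 16]
13 → replaces 16 → [6, 12, 13]
6 → already a tail → [6, 12, 13]
5 → replaces 6 → [5, 12, 13]
9 → replaces 12 → [5, 9, 13]
Length 3; one witness is 11, 12, 16.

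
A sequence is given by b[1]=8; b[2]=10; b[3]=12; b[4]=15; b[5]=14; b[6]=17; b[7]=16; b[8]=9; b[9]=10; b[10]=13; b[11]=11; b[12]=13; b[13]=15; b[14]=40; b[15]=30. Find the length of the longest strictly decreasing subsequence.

Negate each value so 'decreasing' becomes 'increasing', then run patience tails on the negated sequence:
-8 → extends → [-8]
-10 → replaces -8 → [-10]
-12 → replaces -10 → [-12]
-15 → replaces -12 → [-15]
-14 → extends → [-15, -14]
-17 → replaces -15 → [-17, -14]
-16 → replaces -14 → [-17, -16]
-9 → extends → [-17, -16, -9]
-10 → replaces -9 → [-17, -16, -10]
-13 → replaces -10 → [-17, -16, -13]
-11 → extends → [-17, -16, -13, -11]
-13 → already a tail → [-17, -16, -13, -11]
-15 → replaces -13 → [-17, -16, -15, -11]
-40 → replaces -17 → [-40, -16, -15, -11]
-30 → replaces -16 → [-40, -30, -15, -11]
Four tails, so the longest strictly decreasing subsequence of the original has length 4.

4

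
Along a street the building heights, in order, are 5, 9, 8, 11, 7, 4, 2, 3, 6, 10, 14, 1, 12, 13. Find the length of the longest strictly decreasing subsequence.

6

Negate each value so 'decreasing' becomes 'increasing', then run patience tails on the negated sequence:
-5 → extends → [-5]
-9 → replaces -5 → [-9]
-8 → extends → [-9, -8]
-11 → replaces -9 → [-11, -8]
-7 → extends → [-11, -8, -7]
-4 → extends → [-11, -8, -7, -4]
-2 → extends → [-11, -8, -7, -4, -2]
-3 → replaces -2 → [-11, -8, -7, -4, -3]
-6 → replaces -4 → [-11, -8, -7, -6, -3]
-10 → replaces -8 → [-11, -10, -7, -6, -3]
-14 → replaces -11 → [-14, -10, -7, -6, -3]
-1 → extends → [-14, -10, -7, -6, -3, -1]
-12 → replaces -10 → [-14, -12, -7, -6, -3, -1]
-13 → replaces -12 → [-14, -13, -7, -6, -3, -1]
Six tails, so the longest strictly decreasing subsequence of the original has length 6.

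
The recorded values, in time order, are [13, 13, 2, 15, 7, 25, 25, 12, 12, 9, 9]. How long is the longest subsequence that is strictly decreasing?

3

Negate each value so 'decreasing' becomes 'increasing', then run patience tails on the negated sequence:
-13 → extends → [-13]
-13 → already a tail → [-13]
-2 → extends → [-13, -2]
-15 → replaces -13 → [-15, -2]
-7 → replaces -2 → [-15, -7]
-25 → replaces -15 → [-25, -7]
-25 → already a tail → [-25, -7]
-12 → replaces -7 → [-25, -12]
-12 → already a tail → [-25, -12]
-9 → extends → [-25, -12, -9]
-9 → already a tail → [-25, -12, -9]
Three tails, so the longest strictly decreasing subsequence of the original has length 3.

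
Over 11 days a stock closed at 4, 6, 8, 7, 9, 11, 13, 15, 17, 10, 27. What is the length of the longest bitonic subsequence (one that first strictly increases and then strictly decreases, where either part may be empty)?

9

inc[i] = longest strictly increasing subsequence ending at i; dec[i] = longest strictly decreasing subsequence starting at i:
i:      1  2  3  4  5  6  7  8  9 10 11
a[i]:   4  6  8  7  9 11 13 15 17 10 27
inc:    1  2  3  3  4  5  6  7  8  5  9
dec:    1  1  2  1  1  2  2  2  2  1  1
Best peak at i=9 (value 17): inc=8, dec=2, length 8+2−1 = 9.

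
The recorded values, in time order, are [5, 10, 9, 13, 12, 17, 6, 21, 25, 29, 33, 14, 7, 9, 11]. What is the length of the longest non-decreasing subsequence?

8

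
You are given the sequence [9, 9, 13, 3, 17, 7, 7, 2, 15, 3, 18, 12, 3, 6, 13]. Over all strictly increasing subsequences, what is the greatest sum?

57

Let S[i] be the best sum of a strictly increasing subsequence ending at i:
i:      1  2  3  4  5  6  7  8  9 10 11 12 13 14 15
a[i]:   9  9 13  3 17  7  7  2 15  3 18 12  3  6 13
S:      9  9 22  3 39 10 10  2 37  5 57 22  5 11 35
Maximum is 57 (e.g. 9 + 13 + 17 + 18).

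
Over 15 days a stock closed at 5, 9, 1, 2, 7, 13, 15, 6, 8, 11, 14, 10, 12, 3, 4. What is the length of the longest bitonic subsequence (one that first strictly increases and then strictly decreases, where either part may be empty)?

inc[i] = longest strictly increasing subsequence ending at i; dec[i] = longest strictly decreasing subsequence starting at i:
i:      1  2  3  4  5  6  7  8  9 10 11 12 13 14 15
a[i]:   5  9  1  2  7 13 15  6  8 11 14 10 12  3  4
inc:    1  2  1  2  3  4  5  3  4  5  6  5  6  3  4
dec:    2  4  1  1  3  4  4  2  2  3  3  2  2  1  1
Best peak at i=7 (value 15): inc=5, dec=4, length 5+4−1 = 8.

8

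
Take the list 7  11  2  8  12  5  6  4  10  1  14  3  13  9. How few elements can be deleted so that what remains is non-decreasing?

Fewest deletions = n − (longest non-decreasing subsequence).
i:      1  2  3  4  5  6  7  8  9 10 11 12 13 14
a[i]:   7 11  2  8 12  5  6  4 10  1 14  3 13  9
dp:     1  2  1  2  3  2  3  2  4  1  5  2  5  4
max dp = 5, so deletions = 14 − 5 = 9.

9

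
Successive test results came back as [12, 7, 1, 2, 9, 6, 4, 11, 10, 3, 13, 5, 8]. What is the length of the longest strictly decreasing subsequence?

5

Negate each value so 'decreasing' becomes 'increasing', then run patience tails on the negated sequence:
-12 → extends → [-12]
-7 → extends → [-12, -7]
-1 → extends → [-12, -7, -1]
-2 → replaces -1 → [-12, -7, -2]
-9 → replaces -7 → [-12, -9, -2]
-6 → replaces -2 → [-12, -9, -6]
-4 → extends → [-12, -9, -6, -4]
-11 → replaces -9 → [-12, -11, -6, -4]
-10 → replaces -6 → [-12, -11, -10, -4]
-3 → extends → [-12, -11, -10, -4, -3]
-13 → replaces -12 → [-13, -11, -10, -4, -3]
-5 → replaces -4 → [-13, -11, -10, -5, -3]
-8 → replaces -5 → [-13, -11, -10, -8, -3]
Five tails, so the longest strictly decreasing subsequence of the original has length 5.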